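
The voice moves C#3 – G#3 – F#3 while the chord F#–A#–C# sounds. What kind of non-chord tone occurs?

G#3 is an appoggiatura.

The harmony at that moment is F# major triad (F#, A#, C#); G#3 is not a chord tone.
It is approached by leap up from C#3 and left by step down to F#3.
Leap in, step out — an appoggiatura.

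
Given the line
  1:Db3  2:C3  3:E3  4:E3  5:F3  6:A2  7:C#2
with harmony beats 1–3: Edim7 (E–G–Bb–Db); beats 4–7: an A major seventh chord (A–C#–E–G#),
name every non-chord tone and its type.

C3 (beat 2) — escape tone; F3 (beat 5) — escape tone.

The harmony at that moment is E diminished seventh chord (E, G, Bb, Db); C3 is not a chord tone.
It is approached by step down from Db3 and left by leap up to E3.
Step in, leap out — an escape tone.
The harmony at that moment is A major seventh chord (A, C#, E, G#); F3 is not a chord tone.
It is approached by step up from E3 and left by leap down to A2.
Step in, leap out — an escape tone.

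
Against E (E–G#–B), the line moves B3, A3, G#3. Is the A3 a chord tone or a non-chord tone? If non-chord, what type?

Non-chord tone — a passing tone.

The harmony at that moment is E major triad (E, G#, B); A3 is not a chord tone.
It is approached by step down from B3 and left by step down to G#3.
Step in, step out in the same direction — a passing tone.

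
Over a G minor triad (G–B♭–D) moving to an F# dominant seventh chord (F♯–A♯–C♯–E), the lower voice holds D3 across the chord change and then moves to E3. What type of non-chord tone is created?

D3 is a retardation.

The harmony at that moment is F♯ dominant seventh chord (F♯, A♯, C♯, E); D3 is not a chord tone.
It is held over (the same pitch as the preceding D3) and left by step up to E3.
Held over from the previous chord and resolving up by step — a retardation.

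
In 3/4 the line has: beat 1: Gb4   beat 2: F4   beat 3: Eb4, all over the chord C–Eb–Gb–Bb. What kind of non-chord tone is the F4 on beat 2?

The harmony at that moment is C half-diminished seventh chord (C, Eb, Gb, Bb); F4 is not a chord tone.
It is approached by step down from Gb4 and left by step down to Eb4.
Step in, step out in the same direction — a passing tone.

Passing tone.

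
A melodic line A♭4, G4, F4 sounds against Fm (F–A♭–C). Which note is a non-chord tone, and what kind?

The harmony at that moment is F minor triad (F, A♭, C); G4 is not a chord tone.
It is approached by step down from A♭4 and left by step down to F4.
Step in, step out in the same direction — a passing tone.

G4 is a passing tone.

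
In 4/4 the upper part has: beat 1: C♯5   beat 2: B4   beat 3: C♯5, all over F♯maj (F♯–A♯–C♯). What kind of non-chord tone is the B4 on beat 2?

Lower neighbor tone.

The harmony at that moment is F♯ major triad (F♯, A♯, C♯); B4 is not a chord tone.
It is approached by step down from C♯5 and left by step up to C♯5.
Step away and step back to the same note — a neighbor tone (lower neighbor).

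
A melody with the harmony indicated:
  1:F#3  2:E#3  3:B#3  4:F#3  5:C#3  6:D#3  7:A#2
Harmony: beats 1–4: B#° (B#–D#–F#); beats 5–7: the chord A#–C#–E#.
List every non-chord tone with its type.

The harmony at that moment is B# diminished triad (B#, D#, F#); E#3 is not a chord tone.
It is approached by step down from F#3 and left by leap up to B#3.
Step in, leap out — an escape tone.
The harmony at that moment is A# minor triad (A#, C#, E#); D#3 is not a chord tone.
It is approached by step up from C#3 and left by leap down to A#2.
Step in, leap out — an escape tone.

E#3 (beat 2) — escape tone; D#3 (beat 6) — escape tone.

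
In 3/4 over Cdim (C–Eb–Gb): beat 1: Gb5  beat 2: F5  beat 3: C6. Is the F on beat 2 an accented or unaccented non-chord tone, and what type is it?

The harmony at that moment is C diminished triad (C, Eb, Gb); F5 is not a chord tone.
It is approached by step down from Gb5 and left by leap up to C6.
Step in, leap out — an escape tone.
It falls on a weak beat, so it is unaccented.

Unaccented escape tone.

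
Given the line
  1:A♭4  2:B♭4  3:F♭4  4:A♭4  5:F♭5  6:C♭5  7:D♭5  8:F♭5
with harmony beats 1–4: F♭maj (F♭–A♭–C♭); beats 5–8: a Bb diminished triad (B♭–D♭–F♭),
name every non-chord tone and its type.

B♭4 (beat 2) — escape tone; C♭5 (beat 6) — appoggiatura.

The harmony at that moment is F♭ major triad (F♭, A♭, C♭); B♭4 is not a chord tone.
It is approached by step up from A♭4 and left by leap down to F♭4.
Step in, leap out — an escape tone.
The harmony at that moment is B♭ diminished triad (B♭, D♭, F♭); C♭5 is not a chord tone.
It is approached by leap down from F♭5 and left by step up to D♭5.
Leap in, step out — an appoggiatura.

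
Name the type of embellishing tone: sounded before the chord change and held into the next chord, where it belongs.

Anticipation.

Approach: ahead of the chord change (typically by step), so it is dissonant against the current harmony. Departure: none — the same pitch is restated or held and is a chord tone of the new harmony.
Dissonant first, consonant once the harmony catches up: the note simply arrives early — an anticipation. (The reverse timing, consonant first and dissonant after the change, would be a suspension or retardation.)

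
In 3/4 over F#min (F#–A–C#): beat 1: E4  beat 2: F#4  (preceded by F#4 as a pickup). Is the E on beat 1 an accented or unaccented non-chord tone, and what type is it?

The harmony at that moment is F# minor triad (F#, A, C#); E4 is not a chord tone.
It is approached by step down from F#4 and left by step up to F#4.
Step away and step back to the same note — a neighbor tone (lower neighbor).
It falls on the downbeat, so it is accented.

Accented neighbor tone.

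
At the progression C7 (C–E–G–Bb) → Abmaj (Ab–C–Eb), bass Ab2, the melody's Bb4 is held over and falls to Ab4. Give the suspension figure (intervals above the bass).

At the second chord the bass is Ab2. The suspended Bb4 lies a ninth above the bass; after resolving down by step to Ab4, the interval above the bass becomes an octave.
Suspension figures are named by those two intervals: 9–8.

9–8 suspension.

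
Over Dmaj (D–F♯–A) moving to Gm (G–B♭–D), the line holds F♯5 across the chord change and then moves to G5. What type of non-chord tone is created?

The harmony at that moment is G minor triad (G, B♭, D); F♯5 is not a chord tone.
It is held over (the same pitch as the preceding F♯5) and left by step up to G5.
Held over from the previous chord and resolving up by step — a retardation.

F♯5 is a retardation.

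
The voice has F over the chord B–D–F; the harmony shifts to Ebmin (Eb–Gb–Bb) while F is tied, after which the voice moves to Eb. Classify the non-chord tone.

F is a suspension.

The harmony at that moment is Eb minor triad (Eb, Gb, Bb); F is not a chord tone.
It is held over (the same pitch as the preceding F) and left by step down to Eb.
Held over from the previous chord and resolving down by step — a suspension.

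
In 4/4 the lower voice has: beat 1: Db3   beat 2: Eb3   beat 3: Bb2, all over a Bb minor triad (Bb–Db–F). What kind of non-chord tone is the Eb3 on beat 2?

Escape tone.

The harmony at that moment is Bb minor triad (Bb, Db, F); Eb3 is not a chord tone.
It is approached by step up from Db3 and left by leap down to Bb2.
Step in, leap out, on a weak beat — an escape tone.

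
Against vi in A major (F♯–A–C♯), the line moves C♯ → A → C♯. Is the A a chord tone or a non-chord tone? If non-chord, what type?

Chord tone (the third of F# minor triad).

F# minor triad contains F♯, A, C♯; A is the third, so it is a chord tone.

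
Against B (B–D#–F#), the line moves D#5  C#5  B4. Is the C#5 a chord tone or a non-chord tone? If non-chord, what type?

Non-chord tone — a passing tone.

The harmony at that moment is B major triad (B, D#, F#); C#5 is not a chord tone.
It is approached by step down from D#5 and left by step down to B4.
Step in, step out in the same direction — a passing tone.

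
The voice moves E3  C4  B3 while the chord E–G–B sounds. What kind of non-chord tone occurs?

C4 is an appoggiatura.

The harmony at that moment is E minor triad (E, G, B); C4 is not a chord tone.
It is approached by leap up from E3 and left by step down to B3.
Leap in, step out — an appoggiatura.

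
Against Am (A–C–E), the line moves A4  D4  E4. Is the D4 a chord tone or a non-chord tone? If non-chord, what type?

The harmony at that moment is A minor triad (A, C, E); D4 is not a chord tone.
It is approached by leap down from A4 and left by step up to E4.
Leap in, step out — an appoggiatura.

Non-chord tone — an appoggiatura.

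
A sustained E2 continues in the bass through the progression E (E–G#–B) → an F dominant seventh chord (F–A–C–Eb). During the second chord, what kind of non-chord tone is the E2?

The harmony at that moment is F dominant seventh chord (F, A, C, Eb); E2 is not a chord tone.
It is held over (the same pitch as the preceding E2) and then sustained as the same pitch into the next harmony.
Sustained through a change of harmony — a pedal tone.

Pedal tone (pedal point).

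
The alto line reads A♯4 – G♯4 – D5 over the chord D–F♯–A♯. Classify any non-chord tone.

G♯4 is an escape tone.

The harmony at that moment is D augmented triad (D, F♯, A♯); G♯4 is not a chord tone.
It is approached by step down from A♯4 and left by leap up to D5.
Step in, leap out — an escape tone.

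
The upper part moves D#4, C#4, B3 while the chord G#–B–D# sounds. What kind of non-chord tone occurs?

C#4 is a passing tone.

The harmony at that moment is G# minor triad (G#, B, D#); C#4 is not a chord tone.
It is approached by step down from D#4 and left by step down to B3.
Step in, step out in the same direction — a passing tone.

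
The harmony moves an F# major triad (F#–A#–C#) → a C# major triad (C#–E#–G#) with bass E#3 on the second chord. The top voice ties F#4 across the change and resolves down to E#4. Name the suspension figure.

At the second chord the bass is E#3. The suspended F#4 lies a ninth above the bass; after resolving down by step to E#4, the interval above the bass becomes an octave.
Suspension figures are named by those two intervals: 9–8.

9–8 suspension.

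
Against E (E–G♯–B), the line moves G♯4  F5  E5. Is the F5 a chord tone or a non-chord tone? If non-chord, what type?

The harmony at that moment is E major triad (E, G♯, B); F5 is not a chord tone.
It is approached by leap up from G♯4 and left by step down to E5.
Leap in, step out — an appoggiatura.

Non-chord tone — an appoggiatura.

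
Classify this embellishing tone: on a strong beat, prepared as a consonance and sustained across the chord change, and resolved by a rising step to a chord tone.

Retardation.

Approach: by preparation — the pitch is first a chord tone, then held (tied or repeated) while the harmony changes under it. Departure: up by step. Metric position: strong.
A prepared dissonance that resolves upward by step — a retardation. (The same figure resolving downward would be a suspension.)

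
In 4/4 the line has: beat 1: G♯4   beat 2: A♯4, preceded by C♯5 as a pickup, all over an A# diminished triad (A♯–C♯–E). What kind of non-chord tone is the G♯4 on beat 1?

The harmony at that moment is A♯ diminished triad (A♯, C♯, E); G♯4 is not a chord tone.
It is approached by leap down from C♯5 and left by step up to A♯4.
Leap in, step out, metrically accented — an appoggiatura.

Appoggiatura.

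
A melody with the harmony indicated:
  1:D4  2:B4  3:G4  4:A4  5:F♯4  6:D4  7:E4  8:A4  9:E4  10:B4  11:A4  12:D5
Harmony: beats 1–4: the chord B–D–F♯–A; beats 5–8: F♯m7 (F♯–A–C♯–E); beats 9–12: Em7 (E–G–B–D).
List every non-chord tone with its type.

The harmony at that moment is B minor seventh chord (B, D, F♯, A); G4 is not a chord tone.
It is approached by leap down from B4 and left by step up to A4.
Leap in, step out — an appoggiatura.
The harmony at that moment is F♯ minor seventh chord (F♯, A, C♯, E); D4 is not a chord tone.
It is approached by leap down from F♯4 and left by step up to E4.
Leap in, step out — an appoggiatura.
The harmony at that moment is E minor seventh chord (E, G, B, D); A4 is not a chord tone.
It is approached by step down from B4 and left by leap up to D5.
Step in, leap out — an escape tone.

G4 (beat 3) — appoggiatura; D4 (beat 6) — appoggiatura; A4 (beat 11) — escape tone.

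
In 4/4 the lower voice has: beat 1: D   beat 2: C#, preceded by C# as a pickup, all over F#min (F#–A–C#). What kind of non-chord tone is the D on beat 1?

Upper neighbor tone.

The harmony at that moment is F# minor triad (F#, A, C#); D is not a chord tone.
It is approached by step up from C# and left by step down to C#.
Step away and step back to the same note — a neighbor tone (upper neighbor).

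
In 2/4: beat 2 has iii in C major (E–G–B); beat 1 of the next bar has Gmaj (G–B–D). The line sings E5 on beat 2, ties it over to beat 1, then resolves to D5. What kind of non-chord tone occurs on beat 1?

The harmony at that moment is G major triad (G, B, D); E5 is not a chord tone.
It is held over (the same pitch as the preceding E5) and left by step down to D5.
Held over from the previous chord and resolving down by step — a suspension.

Suspension.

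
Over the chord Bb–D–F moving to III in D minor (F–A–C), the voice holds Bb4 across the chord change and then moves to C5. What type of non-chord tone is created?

Bb4 is a retardation.

The harmony at that moment is F major triad (F, A, C); Bb4 is not a chord tone.
It is held over (the same pitch as the preceding Bb4) and left by step up to C5.
Held over from the previous chord and resolving up by step — a retardation.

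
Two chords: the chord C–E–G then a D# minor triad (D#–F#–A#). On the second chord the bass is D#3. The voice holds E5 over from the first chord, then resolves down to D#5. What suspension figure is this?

At the second chord the bass is D#3. The suspended E5 lies a ninth above the bass; after resolving down by step to D#5, the interval above the bass becomes an octave.
Suspension figures are named by those two intervals: 9–8.

9–8 suspension.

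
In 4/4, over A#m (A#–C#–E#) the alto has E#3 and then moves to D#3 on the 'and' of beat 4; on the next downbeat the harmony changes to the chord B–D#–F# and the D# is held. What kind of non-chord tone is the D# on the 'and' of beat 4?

Anticipation.

The harmony at that moment is A# minor triad (A#, C#, E#); D#3 is not a chord tone.
It is approached by step down from E#3 and then sustained as the same pitch into the next harmony.
Arriving early and becoming a chord tone when the harmony changes — an anticipation.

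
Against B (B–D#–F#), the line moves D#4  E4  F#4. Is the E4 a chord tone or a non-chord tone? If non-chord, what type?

Non-chord tone — a passing tone.

The harmony at that moment is B major triad (B, D#, F#); E4 is not a chord tone.
It is approached by step up from D#4 and left by step up to F#4.
Step in, step out in the same direction — a passing tone.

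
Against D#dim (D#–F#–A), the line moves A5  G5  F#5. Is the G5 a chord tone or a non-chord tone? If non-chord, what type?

The harmony at that moment is D# diminished triad (D#, F#, A); G5 is not a chord tone.
It is approached by step down from A5 and left by step down to F#5.
Step in, step out in the same direction — a passing tone.

Non-chord tone — a passing tone.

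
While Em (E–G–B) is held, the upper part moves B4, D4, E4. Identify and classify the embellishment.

D4 is an appoggiatura.

The harmony at that moment is E minor triad (E, G, B); D4 is not a chord tone.
It is approached by leap down from B4 and left by step up to E4.
Leap in, step out — an appoggiatura.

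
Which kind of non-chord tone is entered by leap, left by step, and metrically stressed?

Approach: by leap. Departure: by step. Metric position: strong.
Leap in, step out, in a metrically strong position — an appoggiatura. (It is the mirror image of the escape tone, which steps in and leaps out from a weak position.)

Appoggiatura.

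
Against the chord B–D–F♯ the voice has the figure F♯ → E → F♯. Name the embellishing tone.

E is a neighbor tone.

The harmony at that moment is B minor triad (B, D, F♯); E is not a chord tone.
It is approached by step down from F♯ and left by step up to F♯.
Step away and step back to the same note — a neighbor tone (lower neighbor).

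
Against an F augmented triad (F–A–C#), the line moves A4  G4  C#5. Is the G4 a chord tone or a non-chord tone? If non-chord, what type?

The harmony at that moment is F augmented triad (F, A, C#); G4 is not a chord tone.
It is approached by step down from A4 and left by leap up to C#5.
Step in, leap out — an escape tone.

Non-chord tone — an escape tone.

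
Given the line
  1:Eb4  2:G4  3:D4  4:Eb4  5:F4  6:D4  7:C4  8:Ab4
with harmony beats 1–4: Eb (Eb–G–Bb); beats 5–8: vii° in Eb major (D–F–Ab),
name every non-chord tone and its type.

D4 (beat 3) — appoggiatura; C4 (beat 7) — escape tone.

The harmony at that moment is Eb major triad (Eb, G, Bb); D4 is not a chord tone.
It is approached by leap down from G4 and left by step up to Eb4.
Leap in, step out — an appoggiatura.
The harmony at that moment is D diminished triad (D, F, Ab); C4 is not a chord tone.
It is approached by step down from D4 and left by leap up to Ab4.
Step in, leap out — an escape tone.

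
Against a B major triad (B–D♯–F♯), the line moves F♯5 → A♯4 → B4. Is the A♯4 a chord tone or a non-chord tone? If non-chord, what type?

The harmony at that moment is B major triad (B, D♯, F♯); A♯4 is not a chord tone.
It is approached by leap down from F♯5 and left by step up to B4.
Leap in, step out — an appoggiatura.

Non-chord tone — an appoggiatura.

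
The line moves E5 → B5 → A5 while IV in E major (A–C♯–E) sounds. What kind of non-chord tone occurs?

The harmony at that moment is A major triad (A, C♯, E); B5 is not a chord tone.
It is approached by leap up from E5 and left by step down to A5.
Leap in, step out — an appoggiatura.

B5 is an appoggiatura.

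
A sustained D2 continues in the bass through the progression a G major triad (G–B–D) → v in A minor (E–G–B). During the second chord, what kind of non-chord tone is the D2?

Pedal tone (pedal point).

The harmony at that moment is E minor triad (E, G, B); D2 is not a chord tone.
It is held over (the same pitch as the preceding D2) and then sustained as the same pitch into the next harmony.
Sustained through a change of harmony — a pedal tone.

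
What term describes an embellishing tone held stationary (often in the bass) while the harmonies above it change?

Approach: none. Departure: none — a single pitch is sustained while the chords change around it, passing through harmonies that do not contain it.
No melodic motion at all; the dissonance is created entirely by the moving harmonies against the stationary note — a pedal tone (pedal point).

Pedal tone.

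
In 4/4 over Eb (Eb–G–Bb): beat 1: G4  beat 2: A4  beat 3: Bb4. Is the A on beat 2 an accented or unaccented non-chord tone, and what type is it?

Unaccented passing tone.

The harmony at that moment is Eb major triad (Eb, G, Bb); A4 is not a chord tone.
It is approached by step up from G4 and left by step up to Bb4.
Step in, step out in the same direction — a passing tone.
It falls on a weak beat, so it is unaccented.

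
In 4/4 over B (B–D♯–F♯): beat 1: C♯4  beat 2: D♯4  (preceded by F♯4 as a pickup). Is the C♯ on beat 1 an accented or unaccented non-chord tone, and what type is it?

Accented appoggiatura.

The harmony at that moment is B major triad (B, D♯, F♯); C♯4 is not a chord tone.
It is approached by leap down from F♯4 and left by step up to D♯4.
Leap in, step out — an appoggiatura.
It falls on the downbeat, so it is accented.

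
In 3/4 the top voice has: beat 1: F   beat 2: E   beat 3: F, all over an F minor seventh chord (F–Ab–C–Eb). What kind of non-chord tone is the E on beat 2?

The harmony at that moment is F minor seventh chord (F, Ab, C, Eb); E is not a chord tone.
It is approached by step down from F and left by step up to F.
Step away and step back to the same note — a neighbor tone (lower neighbor).

Lower neighbor tone.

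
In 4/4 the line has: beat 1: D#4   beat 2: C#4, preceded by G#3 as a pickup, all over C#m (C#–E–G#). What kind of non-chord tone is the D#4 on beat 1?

Appoggiatura.

The harmony at that moment is C# minor triad (C#, E, G#); D#4 is not a chord tone.
It is approached by leap up from G#3 and left by step down to C#4.
Leap in, step out, metrically accented — an appoggiatura.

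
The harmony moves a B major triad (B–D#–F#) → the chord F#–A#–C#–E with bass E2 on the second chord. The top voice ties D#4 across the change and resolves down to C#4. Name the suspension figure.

At the second chord the bass is E2. The suspended D#4 lies a seventh above the bass; after resolving down by step to C#4, the interval above the bass becomes a sixth.
Suspension figures are named by those two intervals: 7–6.

7–6 suspension.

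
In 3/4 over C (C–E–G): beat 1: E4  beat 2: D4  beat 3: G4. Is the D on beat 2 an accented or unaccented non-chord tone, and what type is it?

Unaccented escape tone.

The harmony at that moment is C major triad (C, E, G); D4 is not a chord tone.
It is approached by step down from E4 and left by leap up to G4.
Step in, leap out — an escape tone.
It falls on a weak beat, so it is unaccented.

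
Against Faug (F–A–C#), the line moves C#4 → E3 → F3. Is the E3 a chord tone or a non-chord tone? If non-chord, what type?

Non-chord tone — an appoggiatura.

The harmony at that moment is F augmented triad (F, A, C#); E3 is not a chord tone.
It is approached by leap down from C#4 and left by step up to F3.
Leap in, step out — an appoggiatura.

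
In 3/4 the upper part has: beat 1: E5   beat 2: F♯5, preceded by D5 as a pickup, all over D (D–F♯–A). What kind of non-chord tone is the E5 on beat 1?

Passing tone.

The harmony at that moment is D major triad (D, F♯, A); E5 is not a chord tone.
It is approached by step up from D5 and left by step up to F♯5.
Step in, step out in the same direction — a passing tone.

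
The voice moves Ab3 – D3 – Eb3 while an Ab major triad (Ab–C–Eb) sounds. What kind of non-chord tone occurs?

D3 is an appoggiatura.

The harmony at that moment is Ab major triad (Ab, C, Eb); D3 is not a chord tone.
It is approached by leap down from Ab3 and left by step up to Eb3.
Leap in, step out — an appoggiatura.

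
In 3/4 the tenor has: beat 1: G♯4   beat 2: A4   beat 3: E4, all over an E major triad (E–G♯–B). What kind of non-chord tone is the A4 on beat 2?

Escape tone.

The harmony at that moment is E major triad (E, G♯, B); A4 is not a chord tone.
It is approached by step up from G♯4 and left by leap down to E4.
Step in, leap out, on a weak beat — an escape tone.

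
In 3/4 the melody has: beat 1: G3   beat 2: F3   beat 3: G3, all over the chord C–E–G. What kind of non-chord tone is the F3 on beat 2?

Lower neighbor tone.

The harmony at that moment is C major triad (C, E, G); F3 is not a chord tone.
It is approached by step down from G3 and left by step up to G3.
Step away and step back to the same note — a neighbor tone (lower neighbor).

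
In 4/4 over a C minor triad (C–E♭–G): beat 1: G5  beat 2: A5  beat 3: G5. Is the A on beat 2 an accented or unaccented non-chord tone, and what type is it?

The harmony at that moment is C minor triad (C, E♭, G); A5 is not a chord tone.
It is approached by step up from G5 and left by step down to G5.
Step away and step back to the same note — a neighbor tone (upper neighbor).
It falls on a weak beat, so it is unaccented.

Unaccented neighbor tone.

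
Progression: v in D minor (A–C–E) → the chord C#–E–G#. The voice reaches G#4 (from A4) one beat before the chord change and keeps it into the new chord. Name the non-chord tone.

G#4 is an anticipation.

The harmony at that moment is A minor triad (A, C, E); G#4 is not a chord tone.
It is approached by step down from A4 and then sustained as the same pitch into the next harmony.
Arriving early and becoming a chord tone when the harmony changes — an anticipation.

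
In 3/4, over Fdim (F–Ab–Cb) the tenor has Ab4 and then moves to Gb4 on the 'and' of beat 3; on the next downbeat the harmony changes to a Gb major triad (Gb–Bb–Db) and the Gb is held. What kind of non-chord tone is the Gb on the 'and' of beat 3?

The harmony at that moment is F diminished triad (F, Ab, Cb); Gb4 is not a chord tone.
It is approached by step down from Ab4 and then sustained as the same pitch into the next harmony.
Arriving early and becoming a chord tone when the harmony changes — an anticipation.

Anticipation.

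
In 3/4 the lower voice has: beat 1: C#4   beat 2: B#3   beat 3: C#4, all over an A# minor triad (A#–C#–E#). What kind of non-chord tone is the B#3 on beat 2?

Lower neighbor tone.

The harmony at that moment is A# minor triad (A#, C#, E#); B#3 is not a chord tone.
It is approached by step down from C#4 and left by step up to C#4.
Step away and step back to the same note — a neighbor tone (lower neighbor).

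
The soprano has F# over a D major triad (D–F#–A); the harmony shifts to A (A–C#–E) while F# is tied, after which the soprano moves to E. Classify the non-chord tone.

The harmony at that moment is A major triad (A, C#, E); F# is not a chord tone.
It is held over (the same pitch as the preceding F#) and left by step down to E.
Held over from the previous chord and resolving down by step — a suspension.

F# is a suspension.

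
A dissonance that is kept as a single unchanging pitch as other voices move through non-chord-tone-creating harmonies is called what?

Pedal tone.

Approach: none. Departure: none — a single pitch is sustained while the chords change around it, passing through harmonies that do not contain it.
No melodic motion at all; the dissonance is created entirely by the moving harmonies against the stationary note — a pedal tone (pedal point).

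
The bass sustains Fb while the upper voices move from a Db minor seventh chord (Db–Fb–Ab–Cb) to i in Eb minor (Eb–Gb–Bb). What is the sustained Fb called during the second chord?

Pedal tone (pedal point).

The harmony at that moment is Eb minor triad (Eb, Gb, Bb); Fb is not a chord tone.
It is held over (the same pitch as the preceding Fb) and then sustained as the same pitch into the next harmony.
Sustained through a change of harmony — a pedal tone.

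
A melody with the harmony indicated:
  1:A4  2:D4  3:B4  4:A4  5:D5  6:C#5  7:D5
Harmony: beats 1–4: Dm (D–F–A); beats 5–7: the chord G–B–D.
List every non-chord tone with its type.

B4 (beat 3) — appoggiatura; C#5 (beat 6) — neighbor tone.

The harmony at that moment is D minor triad (D, F, A); B4 is not a chord tone.
It is approached by leap up from D4 and left by step down to A4.
Leap in, step out — an appoggiatura.
The harmony at that moment is G major triad (G, B, D); C#5 is not a chord tone.
It is approached by step down from D5 and left by step up to D5.
Step away and step back to the same note — a neighbor tone (lower neighbor).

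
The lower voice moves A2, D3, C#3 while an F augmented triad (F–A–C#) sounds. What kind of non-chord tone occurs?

The harmony at that moment is F augmented triad (F, A, C#); D3 is not a chord tone.
It is approached by leap up from A2 and left by step down to C#3.
Leap in, step out — an appoggiatura.

D3 is an appoggiatura.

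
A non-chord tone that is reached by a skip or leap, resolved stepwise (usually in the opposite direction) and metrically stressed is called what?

Approach: by leap. Departure: by step. Metric position: strong.
Leap in, step out, in a metrically strong position — an appoggiatura. (It is the mirror image of the escape tone, which steps in and leaps out from a weak position.)

Appoggiatura.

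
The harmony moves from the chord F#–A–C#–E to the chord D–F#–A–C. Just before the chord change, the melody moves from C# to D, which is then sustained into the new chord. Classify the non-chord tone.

The harmony at that moment is F# minor seventh chord (F#, A, C#, E); D is not a chord tone.
It is approached by step up from C# and then sustained as the same pitch into the next harmony.
Arriving early and becoming a chord tone when the harmony changes — an anticipation.

D is an anticipation.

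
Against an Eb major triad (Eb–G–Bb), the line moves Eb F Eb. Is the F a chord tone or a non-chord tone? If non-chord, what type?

Non-chord tone — a neighbor tone.

The harmony at that moment is Eb major triad (Eb, G, Bb); F is not a chord tone.
It is approached by step up from Eb and left by step down to Eb.
Step away and step back to the same note — a neighbor tone (upper neighbor).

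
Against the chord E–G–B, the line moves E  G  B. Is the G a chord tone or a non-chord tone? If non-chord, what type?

Chord tone (the third of E minor triad).

E minor triad contains E, G, B; G is the third, so it is a chord tone.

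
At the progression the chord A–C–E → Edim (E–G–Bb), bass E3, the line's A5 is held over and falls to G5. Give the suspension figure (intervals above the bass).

At the second chord the bass is E3. The suspended A5 lies a fourth above the bass; after resolving down by step to G5, the interval above the bass becomes a third.
Suspension figures are named by those two intervals: 4–3.

4–3 suspension.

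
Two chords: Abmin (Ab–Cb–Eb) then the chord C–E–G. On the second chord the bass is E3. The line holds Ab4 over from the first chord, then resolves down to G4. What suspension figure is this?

4–3 suspension.

At the second chord the bass is E3. The suspended Ab4 lies a fourth above the bass; after resolving down by step to G4, the interval above the bass becomes a third.
Suspension figures are named by those two intervals: 4–3.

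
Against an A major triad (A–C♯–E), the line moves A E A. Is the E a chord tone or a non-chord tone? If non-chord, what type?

A major triad contains A, C♯, E; E is the fifth, so it is a chord tone.

Chord tone (the fifth of A major triad).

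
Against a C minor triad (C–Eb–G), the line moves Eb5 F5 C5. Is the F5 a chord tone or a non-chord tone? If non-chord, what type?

The harmony at that moment is C minor triad (C, Eb, G); F5 is not a chord tone.
It is approached by step up from Eb5 and left by leap down to C5.
Step in, leap out — an escape tone.

Non-chord tone — an escape tone.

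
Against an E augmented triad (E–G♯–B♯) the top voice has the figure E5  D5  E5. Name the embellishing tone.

D5 is a neighbor tone.

The harmony at that moment is E augmented triad (E, G♯, B♯); D5 is not a chord tone.
It is approached by step down from E5 and left by step up to E5.
Step away and step back to the same note — a neighbor tone (lower neighbor).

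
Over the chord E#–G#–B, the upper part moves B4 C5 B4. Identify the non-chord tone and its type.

The harmony at that moment is E# diminished triad (E#, G#, B); C5 is not a chord tone.
It is approached by step up from B4 and left by step down to B4.
Step away and step back to the same note — a neighbor tone (upper neighbor).

C5 is a neighbor tone.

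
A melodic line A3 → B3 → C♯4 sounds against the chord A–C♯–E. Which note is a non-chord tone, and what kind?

The harmony at that moment is A major triad (A, C♯, E); B3 is not a chord tone.
It is approached by step up from A3 and left by step up to C♯4.
Step in, step out in the same direction — a passing tone.

B3 is a passing tone.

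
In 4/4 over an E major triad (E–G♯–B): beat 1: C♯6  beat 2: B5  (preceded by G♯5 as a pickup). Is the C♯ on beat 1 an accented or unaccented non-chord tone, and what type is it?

Accented appoggiatura.

The harmony at that moment is E major triad (E, G♯, B); C♯6 is not a chord tone.
It is approached by leap up from G♯5 and left by step down to B5.
Leap in, step out — an appoggiatura.
It falls on the downbeat, so it is accented.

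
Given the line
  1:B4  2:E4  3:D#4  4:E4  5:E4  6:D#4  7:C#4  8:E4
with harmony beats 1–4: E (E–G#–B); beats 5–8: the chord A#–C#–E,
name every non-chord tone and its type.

The harmony at that moment is E major triad (E, G#, B); D#4 is not a chord tone.
It is approached by step down from E4 and left by step up to E4.
Step away and step back to the same note — a neighbor tone (lower neighbor).
The harmony at that moment is A# diminished triad (A#, C#, E); D#4 is not a chord tone.
It is approached by step down from E4 and left by step down to C#4.
Step in, step out in the same direction — a passing tone.

D#4 (beat 3) — neighbor tone; D#4 (beat 6) — passing tone.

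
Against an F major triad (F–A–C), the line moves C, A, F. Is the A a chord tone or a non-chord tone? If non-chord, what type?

F major triad contains F, A, C; A is the third, so it is a chord tone.

Chord tone (the third of F major triad).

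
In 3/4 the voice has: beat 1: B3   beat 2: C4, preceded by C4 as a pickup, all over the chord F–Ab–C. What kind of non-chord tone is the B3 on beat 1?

Lower neighbor tone.

The harmony at that moment is F minor triad (F, Ab, C); B3 is not a chord tone.
It is approached by step down from C4 and left by step up to C4.
Step away and step back to the same note — a neighbor tone (lower neighbor).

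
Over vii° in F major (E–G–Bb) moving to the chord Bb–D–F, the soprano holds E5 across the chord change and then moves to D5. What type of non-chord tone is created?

E5 is a suspension.

The harmony at that moment is Bb major triad (Bb, D, F); E5 is not a chord tone.
It is held over (the same pitch as the preceding E5) and left by step down to D5.
Held over from the previous chord and resolving down by step — a suspension.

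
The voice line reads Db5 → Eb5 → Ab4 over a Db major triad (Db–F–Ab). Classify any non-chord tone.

Eb5 is an escape tone.

The harmony at that moment is Db major triad (Db, F, Ab); Eb5 is not a chord tone.
It is approached by step up from Db5 and left by leap down to Ab4.
Step in, leap out — an escape tone.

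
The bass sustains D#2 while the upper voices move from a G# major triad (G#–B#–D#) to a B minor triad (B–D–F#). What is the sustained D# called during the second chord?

Pedal tone (pedal point).

The harmony at that moment is B minor triad (B, D, F#); D#2 is not a chord tone.
It is held over (the same pitch as the preceding D#2) and then sustained as the same pitch into the next harmony.
Sustained through a change of harmony — a pedal tone.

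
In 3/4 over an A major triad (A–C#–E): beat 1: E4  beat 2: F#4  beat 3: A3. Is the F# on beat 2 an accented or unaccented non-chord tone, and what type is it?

Unaccented escape tone.

The harmony at that moment is A major triad (A, C#, E); F#4 is not a chord tone.
It is approached by step up from E4 and left by leap down to A3.
Step in, leap out — an escape tone.
It falls on a weak beat, so it is unaccented.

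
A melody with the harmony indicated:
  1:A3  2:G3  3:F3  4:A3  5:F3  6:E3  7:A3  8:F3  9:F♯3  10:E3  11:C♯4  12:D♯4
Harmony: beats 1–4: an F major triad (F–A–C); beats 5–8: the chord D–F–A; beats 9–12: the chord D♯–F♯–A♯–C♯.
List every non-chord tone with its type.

The harmony at that moment is F major triad (F, A, C); G3 is not a chord tone.
It is approached by step down from A3 and left by step down to F3.
Step in, step out in the same direction — a passing tone.
The harmony at that moment is D minor triad (D, F, A); E3 is not a chord tone.
It is approached by step down from F3 and left by leap up to A3.
Step in, leap out — an escape tone.
The harmony at that moment is D♯ minor seventh chord (D♯, F♯, A♯, C♯); E3 is not a chord tone.
It is approached by step down from F♯3 and left by leap up to C♯4.
Step in, leap out — an escape tone.

G3 (beat 2) — passing tone; E3 (beat 6) — escape tone; E3 (beat 10) — escape tone.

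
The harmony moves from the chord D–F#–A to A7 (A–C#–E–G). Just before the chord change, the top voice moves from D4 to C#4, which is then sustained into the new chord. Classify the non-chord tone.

C#4 is an anticipation.

The harmony at that moment is D major triad (D, F#, A); C#4 is not a chord tone.
It is approached by step down from D4 and then sustained as the same pitch into the next harmony.
Arriving early and becoming a chord tone when the harmony changes — an anticipation.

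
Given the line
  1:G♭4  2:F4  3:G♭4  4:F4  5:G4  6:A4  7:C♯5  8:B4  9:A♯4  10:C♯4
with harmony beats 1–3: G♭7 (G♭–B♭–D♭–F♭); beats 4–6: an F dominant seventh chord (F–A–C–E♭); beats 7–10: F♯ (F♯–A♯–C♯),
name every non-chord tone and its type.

F4 (beat 2) — neighbor tone; G4 (beat 5) — passing tone; B4 (beat 8) — passing tone.

The harmony at that moment is G♭ dominant seventh chord (G♭, B♭, D♭, F♭); F4 is not a chord tone.
It is approached by step down from G♭4 and left by step up to G♭4.
Step away and step back to the same note — a neighbor tone (lower neighbor).
The harmony at that moment is F dominant seventh chord (F, A, C, E♭); G4 is not a chord tone.
It is approached by step up from F4 and left by step up to A4.
Step in, step out in the same direction — a passing tone.
The harmony at that moment is F♯ major triad (F♯, A♯, C♯); B4 is not a chord tone.
It is approached by step down from C♯5 and left by step down to A♯4.
Step in, step out in the same direction — a passing tone.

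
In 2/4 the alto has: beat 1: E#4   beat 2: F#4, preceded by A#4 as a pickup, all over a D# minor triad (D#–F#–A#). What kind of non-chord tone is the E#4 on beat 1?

Appoggiatura.

The harmony at that moment is D# minor triad (D#, F#, A#); E#4 is not a chord tone.
It is approached by leap down from A#4 and left by step up to F#4.
Leap in, step out, metrically accented — an appoggiatura.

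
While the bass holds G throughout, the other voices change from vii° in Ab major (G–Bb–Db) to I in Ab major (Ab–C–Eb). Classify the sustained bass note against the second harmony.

Pedal tone (pedal point).

The harmony at that moment is Ab major triad (Ab, C, Eb); G is not a chord tone.
It is held over (the same pitch as the preceding G) and then sustained as the same pitch into the next harmony.
Sustained through a change of harmony — a pedal tone.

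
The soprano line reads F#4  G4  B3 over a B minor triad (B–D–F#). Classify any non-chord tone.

G4 is an escape tone.

The harmony at that moment is B minor triad (B, D, F#); G4 is not a chord tone.
It is approached by step up from F#4 and left by leap down to B3.
Step in, leap out — an escape tone.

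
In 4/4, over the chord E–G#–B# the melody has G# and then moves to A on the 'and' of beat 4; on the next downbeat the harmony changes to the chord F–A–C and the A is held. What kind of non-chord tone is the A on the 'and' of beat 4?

Anticipation.

The harmony at that moment is E augmented triad (E, G#, B#); A is not a chord tone.
It is approached by step up from G# and then sustained as the same pitch into the next harmony.
Arriving early and becoming a chord tone when the harmony changes — an anticipation.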